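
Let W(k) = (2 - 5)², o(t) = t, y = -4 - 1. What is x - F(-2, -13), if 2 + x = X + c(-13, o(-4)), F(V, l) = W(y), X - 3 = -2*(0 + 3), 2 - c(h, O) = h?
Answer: 1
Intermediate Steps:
y = -5
W(k) = 9 (W(k) = (-3)² = 9)
c(h, O) = 2 - h
X = -3 (X = 3 - 2*(0 + 3) = 3 - 2*3 = 3 - 6 = -3)
F(V, l) = 9
x = 10 (x = -2 + (-3 + (2 - 1*(-13))) = -2 + (-3 + (2 + 13)) = -2 + (-3 + 15) = -2 + 12 = 10)
x - F(-2, -13) = 10 - 1*9 = 10 - 9 = 1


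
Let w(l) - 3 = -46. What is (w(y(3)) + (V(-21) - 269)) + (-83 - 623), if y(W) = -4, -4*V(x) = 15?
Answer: -4087/4 ≈ -1021.8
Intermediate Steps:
V(x) = -15/4 (V(x) = -¼*15 = -15/4)
w(l) = -43 (w(l) = 3 - 46 = -43)
(w(y(3)) + (V(-21) - 269)) + (-83 - 623) = (-43 + (-15/4 - 269)) + (-83 - 623) = (-43 - 1091/4) - 706 = -1263/4 - 706 = -4087/4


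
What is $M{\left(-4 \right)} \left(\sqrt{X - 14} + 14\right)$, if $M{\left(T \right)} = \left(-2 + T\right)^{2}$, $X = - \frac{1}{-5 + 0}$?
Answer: $504 + \frac{36 i \sqrt{345}}{5} \approx 504.0 + 133.73 i$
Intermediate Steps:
$X = \frac{1}{5}$ ($X = - \frac{1}{-5} = \left(-1\right) \left(- \frac{1}{5}\right) = \frac{1}{5} \approx 0.2$)
$M{\left(-4 \right)} \left(\sqrt{X - 14} + 14\right) = \left(-2 - 4\right)^{2} \left(\sqrt{\frac{1}{5} - 14} + 14\right) = \left(-6\right)^{2} \left(\sqrt{- \frac{69}{5}} + 14\right) = 36 \left(\frac{i \sqrt{345}}{5} + 14\right) = 36 \left(14 + \frac{i \sqrt{345}}{5}\right) = 504 + \frac{36 i \sqrt{345}}{5}$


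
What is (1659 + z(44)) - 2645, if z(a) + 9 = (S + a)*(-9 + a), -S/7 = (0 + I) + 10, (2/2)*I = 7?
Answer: -3620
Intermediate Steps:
I = 7
S = -119 (S = -7*((0 + 7) + 10) = -7*(7 + 10) = -7*17 = -119)
z(a) = -9 + (-119 + a)*(-9 + a)
(1659 + z(44)) - 2645 = (1659 + (1062 + 44² - 128*44)) - 2645 = (1659 + (1062 + 1936 - 5632)) - 2645 = (1659 - 2634) - 2645 = -975 - 2645 = -3620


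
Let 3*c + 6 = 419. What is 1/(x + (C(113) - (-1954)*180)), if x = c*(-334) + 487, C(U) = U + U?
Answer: 3/919357 ≈ 3.2632e-6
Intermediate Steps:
c = 413/3 (c = -2 + (⅓)*419 = -2 + 419/3 = 413/3 ≈ 137.67)
C(U) = 2*U
x = -136481/3 (x = (413/3)*(-334) + 487 = -137942/3 + 487 = -136481/3 ≈ -45494.)
1/(x + (C(113) - (-1954)*180)) = 1/(-136481/3 + (2*113 - (-1954)*180)) = 1/(-136481/3 + (226 - 1*(-351720))) = 1/(-136481/3 + (226 + 351720)) = 1/(-136481/3 + 351946) = 1/(919357/3) = 3/919357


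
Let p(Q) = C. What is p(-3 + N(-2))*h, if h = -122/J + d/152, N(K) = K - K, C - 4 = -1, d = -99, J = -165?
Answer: 2209/8360 ≈ 0.26423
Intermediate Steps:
C = 3 (C = 4 - 1 = 3)
N(K) = 0
p(Q) = 3
h = 2209/25080 (h = -122/(-165) - 99/152 = -122*(-1/165) - 99*1/152 = 122/165 - 99/152 = 2209/25080 ≈ 0.088078)
p(-3 + N(-2))*h = 3*(2209/25080) = 2209/8360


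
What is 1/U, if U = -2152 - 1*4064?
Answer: -1/6216 ≈ -0.00016088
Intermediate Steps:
U = -6216 (U = -2152 - 4064 = -6216)
1/U = 1/(-6216) = -1/6216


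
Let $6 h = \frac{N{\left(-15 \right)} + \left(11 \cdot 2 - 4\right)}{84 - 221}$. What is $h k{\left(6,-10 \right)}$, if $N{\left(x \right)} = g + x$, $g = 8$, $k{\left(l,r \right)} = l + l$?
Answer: $- \frac{22}{137} \approx -0.16058$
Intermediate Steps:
$k{\left(l,r \right)} = 2 l$
$N{\left(x \right)} = 8 + x$
$h = - \frac{11}{822}$ ($h = \frac{\left(\left(8 - 15\right) + \left(11 \cdot 2 - 4\right)\right) \frac{1}{84 - 221}}{6} = \frac{\left(-7 + \left(22 - 4\right)\right) \frac{1}{-137}}{6} = \frac{\left(-7 + 18\right) \left(- \frac{1}{137}\right)}{6} = \frac{11 \left(- \frac{1}{137}\right)}{6} = \frac{1}{6} \left(- \frac{11}{137}\right) = - \frac{11}{822} \approx -0.013382$)
$h k{\left(6,-10 \right)} = - \frac{11 \cdot 2 \cdot 6}{822} = \left(- \frac{11}{822}\right) 12 = - \frac{22}{137}$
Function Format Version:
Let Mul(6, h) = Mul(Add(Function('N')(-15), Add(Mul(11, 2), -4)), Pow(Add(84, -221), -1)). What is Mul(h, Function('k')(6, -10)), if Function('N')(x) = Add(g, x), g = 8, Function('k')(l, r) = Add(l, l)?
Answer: Rational(-22, 137) ≈ -0.16058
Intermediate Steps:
Function('k')(l, r) = Mul(2, l)
Function('N')(x) = Add(8, x)
h = Rational(-11, 822) (h = Mul(Rational(1, 6), Mul(Add(Add(8, -15), Add(Mul(11, 2), -4)), Pow(Add(84, -221), -1))) = Mul(Rational(1, 6), Mul(Add(-7, Add(22, -4)), Pow(-137, -1))) = Mul(Rational(1, 6), Mul(Add(-7, 18), Rational(-1, 137))) = Mul(Rational(1, 6), Mul(11, Rational(-1, 137))) = Mul(Rational(1, 6), Rational(-11, 137)) = Rational(-11, 822) ≈ -0.013382)
Mul(h, Function('k')(6, -10)) = Mul(Rational(-11, 822), Mul(2, 6)) = Mul(Rational(-11, 822), 12) = Rational(-22, 137)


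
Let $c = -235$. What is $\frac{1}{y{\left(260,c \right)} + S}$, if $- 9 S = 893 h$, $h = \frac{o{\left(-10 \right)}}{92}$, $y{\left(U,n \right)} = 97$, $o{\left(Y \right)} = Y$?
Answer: $\frac{414}{44623} \approx 0.0092777$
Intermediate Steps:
$h = - \frac{5}{46}$ ($h = - \frac{10}{92} = \left(-10\right) \frac{1}{92} = - \frac{5}{46} \approx -0.1087$)
$S = \frac{4465}{414}$ ($S = - \frac{893 \left(- \frac{5}{46}\right)}{9} = \left(- \frac{1}{9}\right) \left(- \frac{4465}{46}\right) = \frac{4465}{414} \approx 10.785$)
$\frac{1}{y{\left(260,c \right)} + S} = \frac{1}{97 + \frac{4465}{414}} = \frac{1}{\frac{44623}{414}} = \frac{414}{44623}$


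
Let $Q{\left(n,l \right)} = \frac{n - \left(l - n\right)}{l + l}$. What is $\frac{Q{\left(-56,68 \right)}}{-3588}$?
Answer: $\frac{15}{40664} \approx 0.00036888$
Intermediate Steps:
$Q{\left(n,l \right)} = \frac{- l + 2 n}{2 l}$
$\frac{Q{\left(-56,68 \right)}}{-3588} = \frac{\frac{1}{68} \left(-56 - 34\right)}{-3588} = \frac{-56 - 34}{68} \left(- \frac{1}{3588}\right) = \frac{1}{68} \left(-90\right) \left(- \frac{1}{3588}\right) = \left(- \frac{45}{34}\right) \left(- \frac{1}{3588}\right) = \frac{15}{40664}$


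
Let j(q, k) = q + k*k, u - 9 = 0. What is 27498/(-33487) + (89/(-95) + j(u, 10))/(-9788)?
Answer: -12956533911/15569110910 ≈ -0.83220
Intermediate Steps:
u = 9 (u = 9 + 0 = 9)
j(q, k) = q + k²
27498/(-33487) + (89/(-95) + j(u, 10))/(-9788) = 27498/(-33487) + (89/(-95) + (9 + 10²))/(-9788) = 27498*(-1/33487) + (-1/95*89 + (9 + 100))*(-1/9788) = -27498/33487 + (-89/95 + 109)*(-1/9788) = -27498/33487 + (10266/95)*(-1/9788) = -27498/33487 - 5133/464930 = -12956533911/15569110910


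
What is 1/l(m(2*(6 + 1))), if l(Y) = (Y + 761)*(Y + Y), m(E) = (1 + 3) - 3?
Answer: 1/1524 ≈ 0.00065617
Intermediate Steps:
m(E) = 1 (m(E) = 4 - 3 = 1)
l(Y) = 2*Y*(761 + Y) (l(Y) = (761 + Y)*(2*Y) = 2*Y*(761 + Y))
1/l(m(2*(6 + 1))) = 1/(2*1*(761 + 1)) = 1/(2*1*762) = 1/1524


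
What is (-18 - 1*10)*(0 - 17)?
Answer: 476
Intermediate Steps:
(-18 - 1*10)*(0 - 17) = (-18 - 10)*(-17) = -28*(-17) = 476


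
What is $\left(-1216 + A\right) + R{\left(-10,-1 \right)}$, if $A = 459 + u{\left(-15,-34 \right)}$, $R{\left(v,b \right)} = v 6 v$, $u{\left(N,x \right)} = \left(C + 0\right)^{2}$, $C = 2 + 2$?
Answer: $-141$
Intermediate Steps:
$C = 4$
$u{\left(N,x \right)} = 16$ ($u{\left(N,x \right)} = \left(4 + 0\right)^{2} = 4^{2} = 16$)
$R{\left(v,b \right)} = 6 v^{2}$ ($R{\left(v,b \right)} = 6 v v = 6 v^{2}$)
$A = 475$ ($A = 459 + 16 = 475$)
$\left(-1216 + A\right) + R{\left(-10,-1 \right)} = \left(-1216 + 475\right) + 6 \left(-10\right)^{2} = -741 + 6 \cdot 100 = -741 + 600 = -141$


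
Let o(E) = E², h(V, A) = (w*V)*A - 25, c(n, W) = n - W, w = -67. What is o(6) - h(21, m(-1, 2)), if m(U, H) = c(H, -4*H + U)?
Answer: 15538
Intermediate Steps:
m(U, H) = -U + 5*H (m(U, H) = H - (-4*H + U) = H - (U - 4*H) = H + (-U + 4*H) = -U + 5*H)
h(V, A) = -25 - 67*A*V (h(V, A) = (-67*V)*A - 25 = -67*A*V - 25 = -25 - 67*A*V)
o(6) - h(21, m(-1, 2)) = 6² - (-25 - 67*(-1*(-1) + 5*2)*21) = 36 - (-25 - 67*(1 + 10)*21) = 36 - (-25 - 67*11*21) = 36 - (-25 - 15477) = 36 - 1*(-15502) = 36 + 15502 = 15538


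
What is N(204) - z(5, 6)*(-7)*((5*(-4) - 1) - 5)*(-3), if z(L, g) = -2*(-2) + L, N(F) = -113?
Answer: 4801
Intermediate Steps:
z(L, g) = 4 + L
N(204) - z(5, 6)*(-7)*((5*(-4) - 1) - 5)*(-3) = -113 - (4 + 5)*(-7)*((5*(-4) - 1) - 5)*(-3) = -113 - 9*(-7)*((-20 - 1) - 5)*(-3) = -113 - (-63)*(-21 - 5)*(-3) = -113 - (-63)*(-26*(-3)) = -113 - (-63)*78 = -113 - 1*(-4914) = -113 + 4914 = 4801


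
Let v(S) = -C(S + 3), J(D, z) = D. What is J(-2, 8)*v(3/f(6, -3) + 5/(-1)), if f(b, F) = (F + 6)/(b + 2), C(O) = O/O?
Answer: 2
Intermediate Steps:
C(O) = 1
f(b, F) = (6 + F)/(2 + b)
v(S) = -1 (v(S) = -1*1 = -1)
J(-2, 8)*v(3/f(6, -3) + 5/(-1)) = -2*(-1) = 2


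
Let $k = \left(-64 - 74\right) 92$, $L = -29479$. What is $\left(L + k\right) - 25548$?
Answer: $-67723$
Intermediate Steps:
$k = -12696$ ($k = \left(-138\right) 92 = -12696$)
$\left(L + k\right) - 25548 = \left(-29479 - 12696\right) - 25548 = -42175 - 25548 = -67723$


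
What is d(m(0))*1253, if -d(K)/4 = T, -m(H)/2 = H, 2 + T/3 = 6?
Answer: -60144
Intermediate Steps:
T = 12 (T = -6 + 3*6 = -6 + 18 = 12)
m(H) = -2*H
d(K) = -48 (d(K) = -4*12 = -48)
d(m(0))*1253 = -48*1253 = -60144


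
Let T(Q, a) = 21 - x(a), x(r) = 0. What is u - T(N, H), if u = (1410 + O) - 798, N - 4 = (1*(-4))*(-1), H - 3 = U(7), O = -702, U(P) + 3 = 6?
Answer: -111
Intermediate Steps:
U(P) = 3 (U(P) = -3 + 6 = 3)
H = 6 (H = 3 + 3 = 6)
N = 8 (N = 4 + (1*(-4))*(-1) = 4 - 4*(-1) = 4 + 4 = 8)
T(Q, a) = 21 (T(Q, a) = 21 - 1*0 = 21 + 0 = 21)
u = -90 (u = (1410 - 702) - 798 = 708 - 798 = -90)
u - T(N, H) = -90 - 1*21 = -90 - 21 = -111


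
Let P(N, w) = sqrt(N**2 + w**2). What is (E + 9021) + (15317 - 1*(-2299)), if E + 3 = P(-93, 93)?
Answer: 26634 + 93*sqrt(2) ≈ 26766.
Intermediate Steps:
E = -3 + 93*sqrt(2) (E = -3 + sqrt((-93)**2 + 93**2) = -3 + sqrt(8649 + 8649) = -3 + sqrt(17298) = -3 + 93*sqrt(2) ≈ 128.52)
(E + 9021) + (15317 - 1*(-2299)) = ((-3 + 93*sqrt(2)) + 9021) + (15317 - 1*(-2299)) = (9018 + 93*sqrt(2)) + (15317 + 2299) = (9018 + 93*sqrt(2)) + 17616 = 26634 + 93*sqrt(2)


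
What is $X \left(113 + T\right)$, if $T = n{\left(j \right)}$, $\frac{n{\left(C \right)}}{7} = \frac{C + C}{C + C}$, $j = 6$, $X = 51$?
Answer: $6120$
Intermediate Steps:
$n{\left(C \right)} = 7$ ($n{\left(C \right)} = 7 \frac{C + C}{C + C} = 7 \frac{2 C}{2 C} = 7 \cdot 2 C \frac{1}{2 C} = 7 \cdot 1 = 7$)
$T = 7$
$X \left(113 + T\right) = 51 \left(113 + 7\right) = 51 \cdot 120 = 6120$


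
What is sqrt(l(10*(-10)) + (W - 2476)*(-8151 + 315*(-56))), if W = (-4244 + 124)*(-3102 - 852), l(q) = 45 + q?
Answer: I*sqrt(420083911219) ≈ 6.4814e+5*I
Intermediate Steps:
W = 16290480 (W = -4120*(-3954) = 16290480)
sqrt(l(10*(-10)) + (W - 2476)*(-8151 + 315*(-56))) = sqrt((45 + 10*(-10)) + (16290480 - 2476)*(-8151 + 315*(-56))) = sqrt((45 - 100) + 16288004*(-8151 - 17640)) = sqrt(-55 + 16288004*(-25791)) = sqrt(-55 - 420083911164) = sqrt(-420083911219) = I*sqrt(420083911219)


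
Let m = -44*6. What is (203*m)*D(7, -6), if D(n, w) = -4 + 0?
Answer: 214368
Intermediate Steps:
D(n, w) = -4
m = -264
(203*m)*D(7, -6) = (203*(-264))*(-4) = -53592*(-4) = 214368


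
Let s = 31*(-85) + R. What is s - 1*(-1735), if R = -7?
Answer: -907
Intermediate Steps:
s = -2642 (s = 31*(-85) - 7 = -2635 - 7 = -2642)
s - 1*(-1735) = -2642 - 1*(-1735) = -2642 + 1735 = -907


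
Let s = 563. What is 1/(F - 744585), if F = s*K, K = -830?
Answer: -1/1211875 ≈ -8.2517e-7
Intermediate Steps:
F = -467290 (F = 563*(-830) = -467290)
1/(F - 744585) = 1/(-467290 - 744585) = 1/(-1211875) = -1/1211875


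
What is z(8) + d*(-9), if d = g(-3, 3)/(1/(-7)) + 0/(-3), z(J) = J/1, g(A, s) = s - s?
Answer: 8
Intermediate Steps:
g(A, s) = 0
z(J) = J (z(J) = J*1 = J)
d = 0 (d = 0/(1/(-7)) + 0/(-3) = 0/(-1/7) + 0*(-1/3) = 0*(-7) + 0 = 0 + 0 = 0)
z(8) + d*(-9) = 8 + 0*(-9) = 8 + 0 = 8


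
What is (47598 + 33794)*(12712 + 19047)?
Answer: 2584928528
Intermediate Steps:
(47598 + 33794)*(12712 + 19047) = 81392*31759 = 2584928528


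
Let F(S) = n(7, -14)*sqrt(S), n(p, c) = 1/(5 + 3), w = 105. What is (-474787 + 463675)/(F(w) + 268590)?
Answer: -1819167744/43971406079 + 29632*sqrt(105)/1538999212765 ≈ -0.041371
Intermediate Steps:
n(p, c) = 1/8
F(S) = sqrt(S)/8
(-474787 + 463675)/(F(w) + 268590) = (-474787 + 463675)/(sqrt(105)/8 + 268590) = -11112/(268590 + sqrt(105)/8)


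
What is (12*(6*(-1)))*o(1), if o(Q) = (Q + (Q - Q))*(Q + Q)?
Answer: -144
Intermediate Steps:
o(Q) = 2*Q² (o(Q) = (Q + 0)*(2*Q) = Q*(2*Q) = 2*Q²)
(12*(6*(-1)))*o(1) = (12*(6*(-1)))*(2*1²) = (12*(-6))*(2*1) = -72*2 = -144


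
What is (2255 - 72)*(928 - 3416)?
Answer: -5431304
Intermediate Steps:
(2255 - 72)*(928 - 3416) = 2183*(-2488) = -5431304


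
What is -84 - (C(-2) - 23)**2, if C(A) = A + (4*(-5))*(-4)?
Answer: -3109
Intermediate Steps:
C(A) = 80 + A (C(A) = A - 20*(-4) = A + 80 = 80 + A)
-84 - (C(-2) - 23)**2 = -84 - ((80 - 2) - 23)**2 = -84 - (78 - 23)**2 = -84 - 1*55**2 = -84 - 1*3025 = -84 - 3025 = -3109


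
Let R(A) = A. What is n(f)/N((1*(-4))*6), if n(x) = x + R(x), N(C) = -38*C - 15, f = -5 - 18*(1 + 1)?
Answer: -82/897 ≈ -0.091416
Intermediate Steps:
f = -41 (f = -5 - 18*2 = -5 - 3*12 = -5 - 36 = -41)
N(C) = -15 - 38*C
n(x) = 2*x (n(x) = x + x = 2*x)
n(f)/N((1*(-4))*6) = (2*(-41))/(-15 - 38*1*(-4)*6) = -82/(-15 - (-152)*6) = -82/(-15 - 38*(-24)) = -82/(-15 + 912) = -82/897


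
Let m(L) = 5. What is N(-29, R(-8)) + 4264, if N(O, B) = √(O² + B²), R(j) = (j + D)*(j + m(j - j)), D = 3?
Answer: 4264 + √1066 ≈ 4296.6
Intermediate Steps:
R(j) = (3 + j)*(5 + j) (R(j) = (j + 3)*(j + 5) = (3 + j)*(5 + j))
N(O, B) = √(B² + O²)
N(-29, R(-8)) + 4264 = √((15 + (-8)² + 8*(-8))² + (-29)²) + 4264 = √((15 + 64 - 64)² + 841) + 4264 = √(15² + 841) + 4264 = √(225 + 841) + 4264 = √1066 + 4264 = 4264 + √1066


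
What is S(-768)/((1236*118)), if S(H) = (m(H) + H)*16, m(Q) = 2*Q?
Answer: -1536/6077 ≈ -0.25276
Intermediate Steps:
S(H) = 48*H (S(H) = (2*H + H)*16 = (3*H)*16 = 48*H)
S(-768)/((1236*118)) = (48*(-768))/((1236*118)) = -36864/145848 = -36864*1/145848 = -1536/6077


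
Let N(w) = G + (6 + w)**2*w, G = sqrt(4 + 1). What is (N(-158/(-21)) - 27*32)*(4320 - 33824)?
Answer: -139912216576/9261 - 29504*sqrt(5) ≈ -1.5174e+7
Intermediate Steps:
G = sqrt(5) ≈ 2.2361
N(w) = sqrt(5) + w*(6 + w)**2 (N(w) = sqrt(5) + (6 + w)**2*w = sqrt(5) + w*(6 + w)**2)
(N(-158/(-21)) - 27*32)*(4320 - 33824) = ((sqrt(5) + (-158/(-21))*(6 - 158/(-21))**2) - 27*32)*(4320 - 33824) = ((sqrt(5) + (-158*(-1/21))*(6 - 158*(-1/21))**2) - 864)*(-29504) = ((sqrt(5) + 158*(6 + 158/21)**2/21) - 864)*(-29504) = ((sqrt(5) + 158*(284/21)**2/21) - 864)*(-29504) = ((sqrt(5) + (158/21)*(80656/441)) - 864)*(-29504) = ((sqrt(5) + 12743648/9261) - 864)*(-29504) = ((12743648/9261 + sqrt(5)) - 864)*(-29504) = (4742144/9261 + sqrt(5))*(-29504) = -139912216576/9261 - 29504*sqrt(5)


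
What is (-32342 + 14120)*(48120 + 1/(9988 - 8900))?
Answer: -477002405271/544 ≈ -8.7684e+8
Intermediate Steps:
(-32342 + 14120)*(48120 + 1/(9988 - 8900)) = -18222*(48120 + 1/1088) = -18222*52354561/1088 = -477002405271/544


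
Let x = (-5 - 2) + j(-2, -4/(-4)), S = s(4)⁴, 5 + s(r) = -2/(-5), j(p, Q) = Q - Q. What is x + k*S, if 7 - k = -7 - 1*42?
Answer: 15666721/625 ≈ 25067.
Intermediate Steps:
j(p, Q) = 0
s(r) = -23/5 (s(r) = -5 - 2/(-5) = -5 - 2*(-⅕) = -5 + ⅖ = -23/5)
S = 279841/625 (S = (-23/5)⁴ = 279841/625 ≈ 447.75)
k = 56 (k = 7 - (-7 - 1*42) = 7 - (-7 - 42) = 7 - 1*(-49) = 7 + 49 = 56)
x = -7 (x = (-5 - 2) + 0 = -7 + 0 = -7)
x + k*S = -7 + 56*(279841/625) = -7 + 15671096/625 = 15666721/625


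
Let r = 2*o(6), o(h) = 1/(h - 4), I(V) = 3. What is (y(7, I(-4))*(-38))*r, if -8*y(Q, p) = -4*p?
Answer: -57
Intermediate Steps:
y(Q, p) = p/2 (y(Q, p) = -(-1)*p/2 = p/2)
o(h) = 1/(-4 + h)
r = 1 (r = 2/(-4 + 6) = 2/2 = 2*(½) = 1)
(y(7, I(-4))*(-38))*r = (((½)*3)*(-38))*1 = ((3/2)*(-38))*1 = -57*1 = -57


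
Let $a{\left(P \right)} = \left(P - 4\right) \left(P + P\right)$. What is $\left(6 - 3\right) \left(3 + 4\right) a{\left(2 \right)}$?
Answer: $-168$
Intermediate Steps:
$a{\left(P \right)} = 2 P \left(-4 + P\right)$ ($a{\left(P \right)} = \left(-4 + P\right) 2 P = 2 P \left(-4 + P\right)$)
$\left(6 - 3\right) \left(3 + 4\right) a{\left(2 \right)} = \left(6 - 3\right) \left(3 + 4\right) 2 \cdot 2 \left(-4 + 2\right) = 3 \cdot 7 \cdot 2 \cdot 2 \left(-2\right) = 21 \left(-8\right) = -168$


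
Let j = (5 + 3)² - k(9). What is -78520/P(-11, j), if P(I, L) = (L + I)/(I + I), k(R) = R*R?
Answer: -431860/7 ≈ -61694.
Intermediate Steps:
k(R) = R²
j = -17 (j = (5 + 3)² - 1*9² = 8² - 1*81 = 64 - 81 = -17)
P(I, L) = (I + L)/(2*I) (P(I, L) = (I + L)/((2*I)) = (I + L)*(1/(2*I)) = (I + L)/(2*I))
-78520/P(-11, j) = -78520*(-22/(-11 - 17)) = -78520/((½)*(-1/11)*(-28)) = -78520/14/11 = -78520*11/14 = -431860/7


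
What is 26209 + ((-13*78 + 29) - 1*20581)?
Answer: 4643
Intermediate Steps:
26209 + ((-13*78 + 29) - 1*20581) = 26209 + ((-1014 + 29) - 20581) = 26209 + (-985 - 20581) = 26209 - 21566 = 4643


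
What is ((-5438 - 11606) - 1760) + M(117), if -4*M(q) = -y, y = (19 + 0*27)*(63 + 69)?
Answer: -18177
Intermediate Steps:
y = 2508 (y = (19 + 0)*132 = 19*132 = 2508)
M(q) = 627 (M(q) = -(-1)*2508/4 = -¼*(-2508) = 627)
((-5438 - 11606) - 1760) + M(117) = ((-5438 - 11606) - 1760) + 627 = (-17044 - 1760) + 627 = -18804 + 627 = -18177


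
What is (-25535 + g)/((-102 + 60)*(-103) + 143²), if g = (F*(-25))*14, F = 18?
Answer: -6367/4955 ≈ -1.2850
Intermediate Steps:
g = -6300 (g = (18*(-25))*14 = -450*14 = -6300)
(-25535 + g)/((-102 + 60)*(-103) + 143²) = (-25535 - 6300)/((-102 + 60)*(-103) + 143²) = -31835/(-42*(-103) + 20449) = -31835/(4326 + 20449) = -31835/24775 = -31835*1/24775 = -6367/4955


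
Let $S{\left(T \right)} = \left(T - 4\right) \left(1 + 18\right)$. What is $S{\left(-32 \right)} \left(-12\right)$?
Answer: $8208$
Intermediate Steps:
$S{\left(T \right)} = -76 + 19 T$ ($S{\left(T \right)} = \left(-4 + T\right) 19 = -76 + 19 T$)
$S{\left(-32 \right)} \left(-12\right) = \left(-76 + 19 \left(-32\right)\right) \left(-12\right) = \left(-76 - 608\right) \left(-12\right) = \left(-684\right) \left(-12\right) = 8208$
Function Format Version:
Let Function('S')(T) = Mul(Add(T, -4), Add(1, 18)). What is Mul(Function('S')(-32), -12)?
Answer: 8208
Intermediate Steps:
Function('S')(T) = Add(-76, Mul(19, T)) (Function('S')(T) = Mul(Add(-4, T), 19) = Add(-76, Mul(19, T)))
Mul(Function('S')(-32), -12) = Mul(Add(-76, Mul(19, -32)), -12) = Mul(Add(-76, -608), -12) = Mul(-684, -12) = 8208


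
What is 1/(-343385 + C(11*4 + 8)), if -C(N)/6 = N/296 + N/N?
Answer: -37/12705506 ≈ -2.9121e-6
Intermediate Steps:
C(N) = -6 - 3*N/148 (C(N) = -6*(N/296 + N/N) = -6*(N*(1/296) + 1) = -6*(N/296 + 1) = -6*(1 + N/296) = -6 - 3*N/148)
1/(-343385 + C(11*4 + 8)) = 1/(-343385 + (-6 - 3*(11*4 + 8)/148)) = 1/(-343385 + (-6 - 3*(44 + 8)/148)) = 1/(-343385 + (-6 - 3/148*52)) = 1/(-343385 + (-6 - 39/37)) = 1/(-343385 - 261/37) = 1/(-12705506/37) = -37/12705506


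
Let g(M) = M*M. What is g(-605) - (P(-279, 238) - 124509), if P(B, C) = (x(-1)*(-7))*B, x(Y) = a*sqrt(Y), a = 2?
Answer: 490534 - 3906*I ≈ 4.9053e+5 - 3906.0*I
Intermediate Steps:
x(Y) = 2*sqrt(Y)
P(B, C) = -14*I*B (P(B, C) = ((2*sqrt(-1))*(-7))*B = ((2*I)*(-7))*B = (-14*I)*B = -14*I*B)
g(M) = M**2
g(-605) - (P(-279, 238) - 124509) = (-605)**2 - (-14*I*(-279) - 124509) = 366025 - (3906*I - 124509) = 366025 - (-124509 + 3906*I) = 366025 + (124509 - 3906*I) = 490534 - 3906*I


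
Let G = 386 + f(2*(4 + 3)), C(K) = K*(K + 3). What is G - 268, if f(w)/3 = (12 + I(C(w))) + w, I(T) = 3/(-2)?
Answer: 383/2 ≈ 191.50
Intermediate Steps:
C(K) = K*(3 + K)
I(T) = -3/2 (I(T) = 3*(-1/2) = -3/2)
f(w) = 63/2 + 3*w (f(w) = 3*((12 - 3/2) + w) = 3*(21/2 + w) = 63/2 + 3*w)
G = 919/2 (G = 386 + (63/2 + 3*(2*(4 + 3))) = 386 + (63/2 + 3*(2*7)) = 386 + (63/2 + 3*14) = 386 + (63/2 + 42) = 386 + 147/2 = 919/2 ≈ 459.50)
G - 268 = 919/2 - 268 = 383/2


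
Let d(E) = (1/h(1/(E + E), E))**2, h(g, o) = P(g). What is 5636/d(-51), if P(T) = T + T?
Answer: 5636/2601 ≈ 2.1669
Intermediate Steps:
P(T) = 2*T
h(g, o) = 2*g
d(E) = E**2 (d(E) = (1/(2/(E + E)))**2 = (1/(2/((2*E))))**2 = (1/(2*(1/(2*E))))**2 = (1/(1/E))**2 = E**2)
5636/d(-51) = 5636/((-51)**2) = 5636/2601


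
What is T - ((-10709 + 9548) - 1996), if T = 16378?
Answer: 19535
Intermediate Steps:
T - ((-10709 + 9548) - 1996) = 16378 - ((-10709 + 9548) - 1996) = 16378 - (-1161 - 1996) = 16378 - 1*(-3157) = 16378 + 3157 = 19535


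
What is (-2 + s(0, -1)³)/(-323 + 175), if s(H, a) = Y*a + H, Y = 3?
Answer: 29/148 ≈ 0.19595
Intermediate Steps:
s(H, a) = H + 3*a (s(H, a) = 3*a + H = H + 3*a)
(-2 + s(0, -1)³)/(-323 + 175) = (-2 + (0 + 3*(-1))³)/(-323 + 175) = (-2 + (0 - 3)³)/(-148) = (-2 + (-3)³)*(-1/148) = (-2 - 27)*(-1/148) = -29*(-1/148) = 29/148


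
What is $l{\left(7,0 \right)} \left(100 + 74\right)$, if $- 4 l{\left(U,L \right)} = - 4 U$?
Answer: $1218$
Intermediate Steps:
$l{\left(U,L \right)} = U$ ($l{\left(U,L \right)} = - \frac{\left(-4\right) U}{4} = U$)
$l{\left(7,0 \right)} \left(100 + 74\right) = 7 \left(100 + 74\right) = 7 \cdot 174 = 1218$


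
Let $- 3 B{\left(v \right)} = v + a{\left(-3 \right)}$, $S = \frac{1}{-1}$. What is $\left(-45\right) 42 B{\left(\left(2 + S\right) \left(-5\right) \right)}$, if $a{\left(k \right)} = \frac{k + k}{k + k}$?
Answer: $-2520$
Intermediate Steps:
$S = -1$
$a{\left(k \right)} = 1$ ($a{\left(k \right)} = \frac{2 k}{2 k} = 2 k \frac{1}{2 k} = 1$)
$B{\left(v \right)} = - \frac{1}{3} - \frac{v}{3}$ ($B{\left(v \right)} = - \frac{v + 1}{3} = - \frac{1 + v}{3} = - \frac{1}{3} - \frac{v}{3}$)
$\left(-45\right) 42 B{\left(\left(2 + S\right) \left(-5\right) \right)} = \left(-45\right) 42 \left(- \frac{1}{3} - \frac{\left(2 - 1\right) \left(-5\right)}{3}\right) = - 1890 \left(- \frac{1}{3} - \frac{1 \left(-5\right)}{3}\right) = - 1890 \left(- \frac{1}{3} - - \frac{5}{3}\right) = - 1890 \left(- \frac{1}{3} + \frac{5}{3}\right) = \left(-1890\right) \frac{4}{3} = -2520$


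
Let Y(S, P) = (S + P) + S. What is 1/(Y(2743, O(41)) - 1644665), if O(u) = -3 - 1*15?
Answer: -1/1639197 ≈ -6.1005e-7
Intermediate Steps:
O(u) = -18 (O(u) = -3 - 15 = -18)
Y(S, P) = P + 2*S (Y(S, P) = (P + S) + S = P + 2*S)
1/(Y(2743, O(41)) - 1644665) = 1/((-18 + 2*2743) - 1644665) = 1/((-18 + 5486) - 1644665) = 1/(5468 - 1644665) = 1/(-1639197) = -1/1639197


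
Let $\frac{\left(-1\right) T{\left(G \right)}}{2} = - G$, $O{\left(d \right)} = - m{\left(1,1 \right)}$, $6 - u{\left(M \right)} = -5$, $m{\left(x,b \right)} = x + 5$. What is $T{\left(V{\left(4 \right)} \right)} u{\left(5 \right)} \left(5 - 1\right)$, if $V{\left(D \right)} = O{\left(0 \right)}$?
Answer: $-528$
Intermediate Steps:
$m{\left(x,b \right)} = 5 + x$
$u{\left(M \right)} = 11$ ($u{\left(M \right)} = 6 - -5 = 6 + 5 = 11$)
$O{\left(d \right)} = -6$ ($O{\left(d \right)} = - (5 + 1) = \left(-1\right) 6 = -6$)
$V{\left(D \right)} = -6$
$T{\left(G \right)} = 2 G$ ($T{\left(G \right)} = - 2 \left(- G\right) = 2 G$)
$T{\left(V{\left(4 \right)} \right)} u{\left(5 \right)} \left(5 - 1\right) = 2 \left(-6\right) 11 \left(5 - 1\right) = \left(-12\right) 11 \left(5 - 1\right) = \left(-132\right) 4 = -528$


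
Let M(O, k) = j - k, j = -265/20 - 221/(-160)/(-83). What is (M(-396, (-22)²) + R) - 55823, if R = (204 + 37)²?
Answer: 23382539/13280 ≈ 1760.7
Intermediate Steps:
j = -176181/13280 (j = -265*1/20 - 221*(-1/160)*(-1/83) = -53/4 + (221/160)*(-1/83) = -53/4 - 221/13280 = -176181/13280 ≈ -13.267)
M(O, k) = -176181/13280 - k
R = 58081 (R = 241² = 58081)
(M(-396, (-22)²) + R) - 55823 = ((-176181/13280 - 1*(-22)²) + 58081) - 55823 = ((-176181/13280 - 1*484) + 58081) - 55823 = ((-176181/13280 - 484) + 58081) - 55823 = (-6603701/13280 + 58081) - 55823 = 764711979/13280 - 55823 = 23382539/13280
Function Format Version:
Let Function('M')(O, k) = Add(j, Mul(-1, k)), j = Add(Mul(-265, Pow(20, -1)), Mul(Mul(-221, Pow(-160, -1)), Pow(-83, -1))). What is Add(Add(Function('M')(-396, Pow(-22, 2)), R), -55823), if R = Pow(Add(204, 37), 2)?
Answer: Rational(23382539, 13280) ≈ 1760.7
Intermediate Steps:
j = Rational(-176181, 13280) (j = Add(Mul(-265, Rational(1, 20)), Mul(Mul(-221, Rational(-1, 160)), Rational(-1, 83))) = Add(Rational(-53, 4), Mul(Rational(221, 160), Rational(-1, 83))) = Add(Rational(-53, 4), Rational(-221, 13280)) = Rational(-176181, 13280) ≈ -13.267)
Function('M')(O, k) = Add(Rational(-176181, 13280), Mul(-1, k))
R = 58081 (R = Pow(241, 2) = 58081)
Add(Add(Function('M')(-396, Pow(-22, 2)), R), -55823) = Add(Add(Add(Rational(-176181, 13280), Mul(-1, Pow(-22, 2))), 58081), -55823) = Add(Add(Add(Rational(-176181, 13280), Mul(-1, 484)), 58081), -55823) = Add(Add(Add(Rational(-176181, 13280), -484), 58081), -55823) = Add(Add(Rational(-6603701, 13280), 58081), -55823) = Add(Rational(764711979, 13280), -55823) = Rational(23382539, 13280)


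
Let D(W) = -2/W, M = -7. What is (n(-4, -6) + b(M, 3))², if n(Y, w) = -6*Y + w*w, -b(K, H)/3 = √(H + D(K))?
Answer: 25407/7 - 360*√161/7 ≈ 2977.0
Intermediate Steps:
b(K, H) = -3*√(H - 2/K)
n(Y, w) = w² - 6*Y (n(Y, w) = -6*Y + w² = w² - 6*Y)
(n(-4, -6) + b(M, 3))² = (((-6)² - 6*(-4)) - 3*√(3 - 2/(-7)))² = ((36 + 24) - 3*√(3 - 2*(-⅐)))² = (60 - 3*√(3 + 2/7))² = (60 - 3*√161/7)²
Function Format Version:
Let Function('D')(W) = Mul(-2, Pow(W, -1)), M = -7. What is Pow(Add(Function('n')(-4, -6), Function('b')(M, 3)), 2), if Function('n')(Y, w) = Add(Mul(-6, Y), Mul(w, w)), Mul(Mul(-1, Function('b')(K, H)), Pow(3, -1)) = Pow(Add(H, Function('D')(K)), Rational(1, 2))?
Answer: Add(Rational(25407, 7), Mul(Rational(-360, 7), Pow(161, Rational(1, 2)))) ≈ 2977.0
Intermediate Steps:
Function('b')(K, H) = Mul(-3, Pow(Add(H, Mul(-2, Pow(K, -1))), Rational(1, 2)))
Function('n')(Y, w) = Add(Pow(w, 2), Mul(-6, Y)) (Function('n')(Y, w) = Add(Mul(-6, Y), Pow(w, 2)) = Add(Pow(w, 2), Mul(-6, Y)))
Pow(Add(Function('n')(-4, -6), Function('b')(M, 3)), 2) = Pow(Add(Add(Pow(-6, 2), Mul(-6, -4)), Mul(-3, Pow(Add(3, Mul(-2, Pow(-7, -1))), Rational(1, 2)))), 2) = Pow(Add(Add(36, 24), Mul(-3, Pow(Add(3, Mul(-2, Rational(-1, 7))), Rational(1, 2)))), 2) = Pow(Add(60, Mul(-3, Pow(Add(3, Rational(2, 7)), Rational(1, 2)))), 2) = Pow(Add(60, Mul(-3, Pow(Rational(23, 7), Rational(1, 2)))), 2) = Pow(Add(60, Mul(-3, Mul(Rational(1, 7), Pow(161, Rational(1, 2))))), 2) = Pow(Add(60, Mul(Rational(-3, 7), Pow(161, Rational(1, 2)))), 2)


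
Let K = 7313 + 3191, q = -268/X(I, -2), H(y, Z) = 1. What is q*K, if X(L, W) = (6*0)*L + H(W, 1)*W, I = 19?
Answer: 1407536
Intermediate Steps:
X(L, W) = W (X(L, W) = (6*0)*L + 1*W = 0*L + W = 0 + W = W)
q = 134 (q = -268/(-2) = -268*(-½) = 134)
K = 10504
q*K = 134*10504 = 1407536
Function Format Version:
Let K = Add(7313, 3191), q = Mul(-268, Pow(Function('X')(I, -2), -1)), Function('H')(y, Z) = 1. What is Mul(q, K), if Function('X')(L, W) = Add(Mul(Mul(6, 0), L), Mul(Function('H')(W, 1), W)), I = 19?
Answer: 1407536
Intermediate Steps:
Function('X')(L, W) = W (Function('X')(L, W) = Add(Mul(Mul(6, 0), L), Mul(1, W)) = Add(Mul(0, L), W) = Add(0, W) = W)
q = 134 (q = Mul(-268, Pow(-2, -1)) = Mul(-268, Rational(-1, 2)) = 134)
K = 10504
Mul(q, K) = Mul(134, 10504) = 1407536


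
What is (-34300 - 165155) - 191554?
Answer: -391009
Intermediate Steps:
(-34300 - 165155) - 191554 = -199455 - 191554 = -391009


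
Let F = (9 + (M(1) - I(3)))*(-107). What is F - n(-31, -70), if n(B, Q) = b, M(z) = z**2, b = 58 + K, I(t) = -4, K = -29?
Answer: -1527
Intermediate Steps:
b = 29 (b = 58 - 29 = 29)
n(B, Q) = 29
F = -1498 (F = (9 + (1**2 - 1*(-4)))*(-107) = (9 + (1 + 4))*(-107) = (9 + 5)*(-107) = 14*(-107) = -1498)
F - n(-31, -70) = -1498 - 1*29 = -1498 - 29 = -1527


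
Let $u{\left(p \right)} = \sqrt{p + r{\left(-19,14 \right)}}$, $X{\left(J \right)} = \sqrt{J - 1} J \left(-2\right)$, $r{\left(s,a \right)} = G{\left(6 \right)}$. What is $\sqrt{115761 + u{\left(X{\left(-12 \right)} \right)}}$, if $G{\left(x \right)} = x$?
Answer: $\sqrt{115761 + \sqrt{6} \sqrt{1 + 4 i \sqrt{13}}} \approx 340.25 + 0.0093 i$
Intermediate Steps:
$r{\left(s,a \right)} = 6$
$X{\left(J \right)} = - 2 J \sqrt{-1 + J}$ ($X{\left(J \right)} = \sqrt{-1 + J} J \left(-2\right) = J \sqrt{-1 + J} \left(-2\right) = - 2 J \sqrt{-1 + J}$)
$u{\left(p \right)} = \sqrt{6 + p}$ ($u{\left(p \right)} = \sqrt{p + 6} = \sqrt{6 + p}$)
$\sqrt{115761 + u{\left(X{\left(-12 \right)} \right)}} = \sqrt{115761 + \sqrt{6 - - 24 \sqrt{-1 - 12}}} = \sqrt{115761 + \sqrt{6 - - 24 \sqrt{-13}}} = \sqrt{115761 + \sqrt{6 - - 24 i \sqrt{13}}} = \sqrt{115761 + \sqrt{6 + 24 i \sqrt{13}}}$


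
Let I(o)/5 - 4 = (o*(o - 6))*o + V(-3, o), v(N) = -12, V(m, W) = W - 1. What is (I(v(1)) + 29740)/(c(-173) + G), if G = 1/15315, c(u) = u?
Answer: -256296525/2649494 ≈ -96.734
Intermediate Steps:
V(m, W) = -1 + W
G = 1/15315 ≈ 6.5295e-5
I(o) = 15 + 5*o + 5*o²*(-6 + o) (I(o) = 20 + 5*((o*(o - 6))*o + (-1 + o)) = 20 + 5*((o*(-6 + o))*o + (-1 + o)) = 20 + 5*(o²*(-6 + o) + (-1 + o)) = 20 + 5*(-1 + o + o²*(-6 + o)) = 20 + (-5 + 5*o + 5*o²*(-6 + o)) = 15 + 5*o + 5*o²*(-6 + o))
(I(v(1)) + 29740)/(c(-173) + G) = ((15 - 30*(-12)² + 5*(-12) + 5*(-12)³) + 29740)/(-173 + 1/15315) = ((15 - 30*144 - 60 + 5*(-1728)) + 29740)/(-2649494/15315) = ((15 - 4320 - 60 - 8640) + 29740)*(-15315/2649494) = (-13005 + 29740)*(-15315/2649494) = 16735*(-15315/2649494) = -256296525/2649494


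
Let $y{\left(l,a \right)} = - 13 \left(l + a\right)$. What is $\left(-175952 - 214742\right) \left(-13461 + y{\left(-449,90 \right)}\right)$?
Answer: $3435763036$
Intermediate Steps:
$y{\left(l,a \right)} = - 13 a - 13 l$ ($y{\left(l,a \right)} = - 13 \left(a + l\right) = - 13 a - 13 l$)
$\left(-175952 - 214742\right) \left(-13461 + y{\left(-449,90 \right)}\right) = \left(-175952 - 214742\right) \left(-13461 - -4667\right) = - 390694 \left(-13461 + \left(-1170 + 5837\right)\right) = - 390694 \left(-13461 + 4667\right) = \left(-390694\right) \left(-8794\right) = 3435763036$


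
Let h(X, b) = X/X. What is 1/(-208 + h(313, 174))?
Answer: -1/207 ≈ -0.0048309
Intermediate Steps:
h(X, b) = 1
1/(-208 + h(313, 174)) = 1/(-208 + 1) = 1/(-207) = -1/207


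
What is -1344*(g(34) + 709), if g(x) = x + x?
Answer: -1044288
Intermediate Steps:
g(x) = 2*x
-1344*(g(34) + 709) = -1344*(2*34 + 709) = -1344*(68 + 709) = -1344*777 = -1044288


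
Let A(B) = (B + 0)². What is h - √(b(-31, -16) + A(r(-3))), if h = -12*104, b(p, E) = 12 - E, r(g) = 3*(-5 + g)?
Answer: -1248 - 2*√151 ≈ -1272.6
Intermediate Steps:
r(g) = -15 + 3*g
h = -1248
A(B) = B²
h - √(b(-31, -16) + A(r(-3))) = -1248 - √((12 - 1*(-16)) + (-15 + 3*(-3))²) = -1248 - √((12 + 16) + (-15 - 9)²) = -1248 - √(28 + (-24)²) = -1248 - √(28 + 576) = -1248 - √604 = -1248 - 2*√151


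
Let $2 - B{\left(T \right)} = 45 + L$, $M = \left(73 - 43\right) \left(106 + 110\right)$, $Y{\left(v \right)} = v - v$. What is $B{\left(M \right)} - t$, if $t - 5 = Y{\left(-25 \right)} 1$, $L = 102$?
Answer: $-150$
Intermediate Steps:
$Y{\left(v \right)} = 0$
$M = 6480$ ($M = 30 \cdot 216 = 6480$)
$t = 5$ ($t = 5 + 0 \cdot 1 = 5 + 0 = 5$)
$B{\left(T \right)} = -145$ ($B{\left(T \right)} = 2 - \left(45 + 102\right) = 2 - 147 = -145$)
$B{\left(M \right)} - t = -145 - 5 = -150$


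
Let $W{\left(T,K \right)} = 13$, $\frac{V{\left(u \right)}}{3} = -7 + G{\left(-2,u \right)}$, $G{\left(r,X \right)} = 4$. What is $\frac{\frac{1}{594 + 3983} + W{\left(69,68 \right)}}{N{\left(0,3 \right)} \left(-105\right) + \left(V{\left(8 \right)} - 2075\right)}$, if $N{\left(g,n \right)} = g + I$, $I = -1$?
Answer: $- \frac{59502}{9057883} \approx -0.0065691$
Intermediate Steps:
$N{\left(g,n \right)} = -1 + g$ ($N{\left(g,n \right)} = g - 1 = -1 + g$)
$V{\left(u \right)} = -9$ ($V{\left(u \right)} = 3 \left(-7 + 4\right) = 3 \left(-3\right) = -9$)
$\frac{\frac{1}{594 + 3983} + W{\left(69,68 \right)}}{N{\left(0,3 \right)} \left(-105\right) + \left(V{\left(8 \right)} - 2075\right)} = \frac{\frac{1}{594 + 3983} + 13}{\left(-1 + 0\right) \left(-105\right) - 2084} = \frac{\frac{1}{4577} + 13}{\left(-1\right) \left(-105\right) - 2084} = \frac{\frac{1}{4577} + 13}{105 - 2084} = \frac{59502}{4577 \left(-1979\right)} = \frac{59502}{4577} \left(- \frac{1}{1979}\right) = - \frac{59502}{9057883}$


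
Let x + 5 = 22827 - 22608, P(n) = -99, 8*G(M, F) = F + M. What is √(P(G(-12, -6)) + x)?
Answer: √115 ≈ 10.724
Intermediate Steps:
G(M, F) = F/8 + M/8 (G(M, F) = (F + M)/8 = F/8 + M/8)
x = 214 (x = -5 + (22827 - 22608) = -5 + 219 = 214)
√(P(G(-12, -6)) + x) = √(-99 + 214) = √115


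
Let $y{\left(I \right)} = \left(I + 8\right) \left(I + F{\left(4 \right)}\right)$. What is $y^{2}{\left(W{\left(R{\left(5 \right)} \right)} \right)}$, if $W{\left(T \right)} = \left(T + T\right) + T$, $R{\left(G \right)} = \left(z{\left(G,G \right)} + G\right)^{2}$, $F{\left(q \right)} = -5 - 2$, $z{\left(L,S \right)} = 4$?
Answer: $3508903696$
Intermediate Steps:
$F{\left(q \right)} = -7$
$R{\left(G \right)} = \left(4 + G\right)^{2}$
$W{\left(T \right)} = 3 T$ ($W{\left(T \right)} = 2 T + T = 3 T$)
$y{\left(I \right)} = \left(-7 + I\right) \left(8 + I\right)$ ($y{\left(I \right)} = \left(I + 8\right) \left(I - 7\right) = \left(8 + I\right) \left(-7 + I\right) = \left(-7 + I\right) \left(8 + I\right)$)
$y^{2}{\left(W{\left(R{\left(5 \right)} \right)} \right)} = \left(-56 + 3 \left(4 + 5\right)^{2} + \left(3 \left(4 + 5\right)^{2}\right)^{2}\right)^{2} = \left(-56 + 3 \cdot 9^{2} + \left(3 \cdot 9^{2}\right)^{2}\right)^{2} = \left(-56 + 3 \cdot 81 + \left(3 \cdot 81\right)^{2}\right)^{2} = \left(-56 + 243 + 243^{2}\right)^{2} = \left(-56 + 243 + 59049\right)^{2} = 59236^{2} = 3508903696$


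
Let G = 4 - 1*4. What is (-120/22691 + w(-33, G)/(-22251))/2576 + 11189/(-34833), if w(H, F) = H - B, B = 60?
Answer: -4850869925796635/15101450146873776 ≈ -0.32122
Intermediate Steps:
G = 0 (G = 4 - 4 = 0)
w(H, F) = -60 + H (w(H, F) = H - 1*60 = H - 60 = -60 + H)
(-120/22691 + w(-33, G)/(-22251))/2576 + 11189/(-34833) = (-120/22691 + (-60 - 33)/(-22251))/2576 + 11189/(-34833) = (-120*1/22691 - 93*(-1/22251))*(1/2576) + 11189*(-1/34833) = (-120/22691 + 31/7417)*(1/2576) - 11189/34833 = -186619/168299147*1/2576 - 11189/34833 = -186619/433538602672 - 11189/34833 = -4850869925796635/15101450146873776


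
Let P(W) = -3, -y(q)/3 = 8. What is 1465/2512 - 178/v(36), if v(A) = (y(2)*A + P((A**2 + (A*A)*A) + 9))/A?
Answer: 5789017/725968 ≈ 7.9742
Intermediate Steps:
y(q) = -24 (y(q) = -3*8 = -24)
v(A) = (-3 - 24*A)/A (v(A) = (-24*A - 3)/A = (-3 - 24*A)/A)
1465/2512 - 178/v(36) = 1465/2512 - 178/(-24 - 3/36) = 1465*(1/2512) - 178/(-24 - 3*1/36) = 1465/2512 - 178/(-24 - 1/12) = 1465/2512 - 178/(-289/12) = 1465/2512 - 178*(-12/289) = 1465/2512 + 2136/289 = 5789017/725968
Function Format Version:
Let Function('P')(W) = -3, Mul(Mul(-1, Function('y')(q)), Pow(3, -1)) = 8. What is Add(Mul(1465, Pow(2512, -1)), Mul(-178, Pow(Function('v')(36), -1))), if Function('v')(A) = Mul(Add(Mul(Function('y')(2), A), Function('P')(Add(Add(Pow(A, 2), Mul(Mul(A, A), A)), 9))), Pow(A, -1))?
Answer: Rational(5789017, 725968) ≈ 7.9742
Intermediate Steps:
Function('y')(q) = -24 (Function('y')(q) = Mul(-3, 8) = -24)
Function('v')(A) = Mul(Pow(A, -1), Add(-3, Mul(-24, A))) (Function('v')(A) = Mul(Add(Mul(-24, A), -3), Pow(A, -1)) = Mul(Add(-3, Mul(-24, A)), Pow(A, -1)) = Mul(Pow(A, -1), Add(-3, Mul(-24, A))))
Add(Mul(1465, Pow(2512, -1)), Mul(-178, Pow(Function('v')(36), -1))) = Add(Mul(1465, Pow(2512, -1)), Mul(-178, Pow(Add(-24, Mul(-3, Pow(36, -1))), -1))) = Add(Mul(1465, Rational(1, 2512)), Mul(-178, Pow(Add(-24, Mul(-3, Rational(1, 36))), -1))) = Add(Rational(1465, 2512), Mul(-178, Pow(Add(-24, Rational(-1, 12)), -1))) = Add(Rational(1465, 2512), Mul(-178, Pow(Rational(-289, 12), -1))) = Add(Rational(1465, 2512), Mul(-178, Rational(-12, 289))) = Add(Rational(1465, 2512), Rational(2136, 289)) = Rational(5789017, 725968)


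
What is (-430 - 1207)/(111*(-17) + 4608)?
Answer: -1637/2721 ≈ -0.60162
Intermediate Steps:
(-430 - 1207)/(111*(-17) + 4608) = -1637/(-1887 + 4608) = -1637/2721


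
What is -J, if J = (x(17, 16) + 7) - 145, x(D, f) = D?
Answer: 121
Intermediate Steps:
J = -121 (J = (17 + 7) - 145 = 24 - 145 = -121)
-J = -1*(-121) = 121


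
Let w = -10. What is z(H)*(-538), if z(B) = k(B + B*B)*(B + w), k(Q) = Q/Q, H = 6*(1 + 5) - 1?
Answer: -13450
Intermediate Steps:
H = 35 (H = 6*6 - 1 = 36 - 1 = 35)
k(Q) = 1
z(B) = -10 + B (z(B) = 1*(B - 10) = 1*(-10 + B) = -10 + B)
z(H)*(-538) = (-10 + 35)*(-538) = 25*(-538) = -13450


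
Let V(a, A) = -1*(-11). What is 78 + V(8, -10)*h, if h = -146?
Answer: -1528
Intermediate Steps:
V(a, A) = 11
78 + V(8, -10)*h = 78 + 11*(-146) = 78 - 1606 = -1528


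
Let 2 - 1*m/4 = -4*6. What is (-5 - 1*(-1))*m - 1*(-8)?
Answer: -408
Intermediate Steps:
m = 104 (m = 8 - (-16)*6 = 8 - 4*(-24) = 8 + 96 = 104)
(-5 - 1*(-1))*m - 1*(-8) = (-5 - 1*(-1))*104 - 1*(-8) = (-5 + 1)*104 + 8 = -4*104 + 8 = -416 + 8 = -408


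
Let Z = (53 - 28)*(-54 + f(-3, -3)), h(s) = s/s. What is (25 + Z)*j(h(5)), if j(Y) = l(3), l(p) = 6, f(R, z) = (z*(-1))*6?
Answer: -5250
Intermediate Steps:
h(s) = 1
f(R, z) = -6*z (f(R, z) = -z*6 = -6*z)
Z = -900 (Z = (53 - 28)*(-54 - 6*(-3)) = 25*(-54 + 18) = 25*(-36) = -900)
j(Y) = 6
(25 + Z)*j(h(5)) = (25 - 900)*6 = -875*6 = -5250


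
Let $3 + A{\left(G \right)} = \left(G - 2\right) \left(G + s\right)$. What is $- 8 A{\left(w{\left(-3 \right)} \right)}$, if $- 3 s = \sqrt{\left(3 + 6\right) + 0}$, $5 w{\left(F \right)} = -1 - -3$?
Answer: $\frac{408}{25} \approx 16.32$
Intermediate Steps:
$w{\left(F \right)} = \frac{2}{5}$ ($w{\left(F \right)} = \frac{-1 - -3}{5} = \frac{-1 + 3}{5} = \frac{1}{5} \cdot 2 = \frac{2}{5}$)
$s = -1$ ($s = - \frac{\sqrt{\left(3 + 6\right) + 0}}{3} = - \frac{\sqrt{9 + 0}}{3} = - \frac{\sqrt{9}}{3} = \left(- \frac{1}{3}\right) 3 = -1$)
$A{\left(G \right)} = -3 + \left(-1 + G\right) \left(-2 + G\right)$ ($A{\left(G \right)} = -3 + \left(G - 2\right) \left(G - 1\right) = -3 + \left(-2 + G\right) \left(-1 + G\right) = -3 + \left(-1 + G\right) \left(-2 + G\right)$)
$- 8 A{\left(w{\left(-3 \right)} \right)} = - 8 \left(-1 + \left(\frac{2}{5}\right)^{2} - \frac{6}{5}\right) = - 8 \left(-1 + \frac{4}{25} - \frac{6}{5}\right) = \left(-8\right) \left(- \frac{51}{25}\right) = \frac{408}{25}$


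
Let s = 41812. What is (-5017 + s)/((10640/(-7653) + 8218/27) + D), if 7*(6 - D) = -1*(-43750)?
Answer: -506865843/81839926 ≈ -6.1934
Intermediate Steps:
D = -6244 (D = 6 - (-1)*(-43750)/7 = 6 - ⅐*43750 = 6 - 6250 = -6244)
(-5017 + s)/((10640/(-7653) + 8218/27) + D) = (-5017 + 41812)/((10640/(-7653) + 8218/27) - 6244) = 36795/((10640*(-1/7653) + 8218*(1/27)) - 6244) = 36795/((-10640/7653 + 8218/27) - 6244) = 36795/(20868358/68877 - 6244) = 36795/(-409199630/68877) = 36795*(-68877/409199630) = -506865843/81839926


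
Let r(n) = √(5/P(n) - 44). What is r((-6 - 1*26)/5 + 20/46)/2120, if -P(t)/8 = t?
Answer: I*√1686279/415520 ≈ 0.0031252*I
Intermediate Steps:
P(t) = -8*t
r(n) = √(-44 - 5/(8*n)) (r(n) = √(5/((-8*n)) - 44) = √(5*(-1/(8*n)) - 44) = √(-5/(8*n) - 44) = √(-44 - 5/(8*n)))
r((-6 - 1*26)/5 + 20/46)/2120 = (√(-704 - 10/((-6 - 1*26)/5 + 20/46))/4)/2120 = (√(-704 - 10/((-6 - 26)*(⅕) + 20*(1/46)))/4)*(1/2120) = (√(-704 - 10/(-32*⅕ + 10/23))/4)*(1/2120) = (√(-704 - 10/(-32/5 + 10/23))/4)*(1/2120) = (√(-704 - 10/(-686/115))/4)*(1/2120) = (√(-704 - 10*(-115/686))/4)*(1/2120) = (√(-704 + 575/343)/4)*(1/2120) = (√(-240897/343)/4)*(1/2120) = ((I*√1686279/49)/4)*(1/2120) = (I*√1686279/196)*(1/2120) = I*√1686279/415520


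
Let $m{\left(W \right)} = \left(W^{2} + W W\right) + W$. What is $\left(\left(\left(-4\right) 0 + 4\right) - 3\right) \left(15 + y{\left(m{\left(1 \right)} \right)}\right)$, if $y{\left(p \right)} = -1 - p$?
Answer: $11$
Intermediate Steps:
$m{\left(W \right)} = W + 2 W^{2}$ ($m{\left(W \right)} = \left(W^{2} + W^{2}\right) + W = 2 W^{2} + W = W + 2 W^{2}$)
$\left(\left(\left(-4\right) 0 + 4\right) - 3\right) \left(15 + y{\left(m{\left(1 \right)} \right)}\right) = \left(\left(\left(-4\right) 0 + 4\right) - 3\right) \left(15 - \left(1 + 1 \left(1 + 2 \cdot 1\right)\right)\right) = \left(\left(0 + 4\right) - 3\right) \left(15 - \left(1 + 1 \left(1 + 2\right)\right)\right) = \left(4 - 3\right) \left(15 - \left(1 + 1 \cdot 3\right)\right) = 1 \left(15 - 4\right) = 1 \cdot 11 = 11$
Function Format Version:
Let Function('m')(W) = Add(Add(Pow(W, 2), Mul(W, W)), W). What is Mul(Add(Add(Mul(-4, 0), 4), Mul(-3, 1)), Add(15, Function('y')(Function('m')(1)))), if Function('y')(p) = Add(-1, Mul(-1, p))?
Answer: 11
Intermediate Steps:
Function('m')(W) = Add(W, Mul(2, Pow(W, 2))) (Function('m')(W) = Add(Add(Pow(W, 2), Pow(W, 2)), W) = Add(Mul(2, Pow(W, 2)), W) = Add(W, Mul(2, Pow(W, 2))))
Mul(Add(Add(Mul(-4, 0), 4), Mul(-3, 1)), Add(15, Function('y')(Function('m')(1)))) = Mul(Add(Add(Mul(-4, 0), 4), Mul(-3, 1)), Add(15, Add(-1, Mul(-1, Mul(1, Add(1, Mul(2, 1))))))) = Mul(Add(Add(0, 4), -3), Add(15, Add(-1, Mul(-1, Mul(1, Add(1, 2)))))) = Mul(Add(4, -3), Add(15, Add(-1, Mul(-1, Mul(1, 3))))) = Mul(1, Add(15, Add(-1, Mul(-1, 3)))) = Mul(1, Add(15, Add(-1, -3))) = Mul(1, Add(15, -4)) = Mul(1, 11) = 11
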